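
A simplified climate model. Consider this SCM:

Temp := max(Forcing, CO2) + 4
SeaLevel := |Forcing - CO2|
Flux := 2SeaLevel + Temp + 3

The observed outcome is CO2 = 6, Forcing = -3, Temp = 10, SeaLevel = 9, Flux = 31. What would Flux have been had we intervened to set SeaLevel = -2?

Intervening sets SeaLevel = -2 and removes its equation (SeaLevel := |Forcing - CO2|).
Temp = max(Forcing, CO2) + 4  [with Forcing=-3, CO2=6]  = 10
Flux = 2SeaLevel + Temp + 3  [with SeaLevel=-2, Temp=10]  = 9

9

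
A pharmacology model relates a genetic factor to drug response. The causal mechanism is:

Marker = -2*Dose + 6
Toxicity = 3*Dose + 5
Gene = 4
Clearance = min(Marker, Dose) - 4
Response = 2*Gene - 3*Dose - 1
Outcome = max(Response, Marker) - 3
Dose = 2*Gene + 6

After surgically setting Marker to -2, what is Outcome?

The intervention breaks the incoming arrows to Marker: Marker = -2*Dose + 6 no longer applies, and Marker = -2.
Dose = 2*Gene + 6  [with Gene=4]  = 14
Response = 2*Gene - 3*Dose - 1  [with Gene=4, Dose=14]  = -35
Outcome = max(Response, Marker) - 3  [with Response=-35, Marker=-2]  = -5

-5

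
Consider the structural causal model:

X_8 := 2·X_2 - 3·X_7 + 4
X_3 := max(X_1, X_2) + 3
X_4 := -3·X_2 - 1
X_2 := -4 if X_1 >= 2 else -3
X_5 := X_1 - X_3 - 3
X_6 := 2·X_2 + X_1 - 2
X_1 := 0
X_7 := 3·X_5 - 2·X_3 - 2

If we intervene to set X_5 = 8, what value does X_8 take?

do(X_5=8) replaces the equation X_5 := X_1 - X_3 - 3 with the constant X_5 = 8.
X_2 = -4 if X_1 >= 2 else -3  [with X_1=0]  = -3
X_3 = max(X_1, X_2) + 3  [with X_1=0, X_2=-3]  = 3
X_7 = 3·X_5 - 2·X_3 - 2  [with X_5=8, X_3=3]  = 16
X_8 = 2·X_2 - 3·X_7 + 4  [with X_2=-3, X_7=16]  = -50

-50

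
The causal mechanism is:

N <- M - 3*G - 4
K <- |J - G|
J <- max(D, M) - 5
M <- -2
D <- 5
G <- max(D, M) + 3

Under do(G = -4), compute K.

The intervention breaks the incoming arrows to G: G <- max(D, M) + 3 no longer applies, and G = -4.
J = max(D, M) - 5  [with D=5, M=-2]  = 0
K = |J - G|  [with J=0, G=-4]  = 4

4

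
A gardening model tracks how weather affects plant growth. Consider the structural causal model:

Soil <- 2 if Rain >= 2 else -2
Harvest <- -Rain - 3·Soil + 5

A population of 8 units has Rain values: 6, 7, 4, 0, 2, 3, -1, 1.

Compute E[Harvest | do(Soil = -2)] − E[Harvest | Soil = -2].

do(Soil=-2) breaks Soil's dependence on Rain. With Soil=-2 fixed, Harvest across the units is 5, 4, 7, 11, 9, 8, 12, 10, mean 8.25.
E[Harvest|Soil=-2] averages over only the 3 units with Soil=-2 (Rain = 0, -1, 1): Harvest = 11, 12, 10, mean 11.
Difference = 8.25 − 11 = -2.75.

-2.75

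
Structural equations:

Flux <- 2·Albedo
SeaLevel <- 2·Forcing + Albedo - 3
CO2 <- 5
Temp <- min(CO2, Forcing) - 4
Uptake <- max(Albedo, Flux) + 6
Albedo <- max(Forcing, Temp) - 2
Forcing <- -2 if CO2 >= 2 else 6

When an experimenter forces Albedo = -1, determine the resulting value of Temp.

Under do(Albedo=-1), the mechanism Albedo <- max(Forcing, Temp) - 2 is discarded; Albedo is fixed at -1.
Since Temp is not a descendant of the intervened variable, it is unaffected.
Forcing = -2 if CO2 >= 2 else 6  [with CO2=5]  = -2
Temp = min(CO2, Forcing) - 4  [with CO2=5, Forcing=-2]  = -6

-6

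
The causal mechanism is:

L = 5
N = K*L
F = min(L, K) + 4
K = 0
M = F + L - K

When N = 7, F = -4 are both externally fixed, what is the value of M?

1

Setting N = 7, F = -4 by intervention discards those variables' equations.
M = F + L - K  [with F=-4, L=5, K=0]  = 1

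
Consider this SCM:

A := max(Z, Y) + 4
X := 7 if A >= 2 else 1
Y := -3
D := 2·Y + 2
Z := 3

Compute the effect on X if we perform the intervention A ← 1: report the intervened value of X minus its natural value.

-6

Intervening sets A = 1 and removes its equation (A := max(Z, Y) + 4).
X = 7 if A >= 2 else 1  [with A=1]  = 1
Without intervention: A = max(Z, Y) + 4  [with Z=3, Y=-3]  = 7; X = 7 if A >= 2 else 1  [with A=7]  = 7.
Change = 1 − 7 = -6.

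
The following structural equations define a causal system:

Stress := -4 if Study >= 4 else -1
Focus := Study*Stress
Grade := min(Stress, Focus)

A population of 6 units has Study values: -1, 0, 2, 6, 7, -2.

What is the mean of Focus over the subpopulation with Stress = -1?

0.25

Observing Stress=-1 restricts to units where Stress's equation naturally yields -1: Study ∈ {-1, 0, 2, -2}. In that subpopulation Focus = 1, 0, -2, 2, mean 0.25.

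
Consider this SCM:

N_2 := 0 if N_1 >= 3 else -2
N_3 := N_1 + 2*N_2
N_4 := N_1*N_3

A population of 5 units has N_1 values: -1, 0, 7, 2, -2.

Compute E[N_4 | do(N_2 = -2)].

Every unit gets N_2=-2 under the intervention. N_4 values become 5, 0, 21, -4, 12; E[N_4|do(N_2=-2)] = 6.8.

6.8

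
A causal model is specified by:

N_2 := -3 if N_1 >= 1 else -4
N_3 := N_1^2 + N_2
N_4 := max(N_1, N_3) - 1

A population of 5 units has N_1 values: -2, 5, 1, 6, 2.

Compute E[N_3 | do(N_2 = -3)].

11

Under do(N_2=-3), N_2's equation is replaced by N_2=-3 for every unit. Per-unit N_3: 1, 22, -2, 33, 1. Mean = 11.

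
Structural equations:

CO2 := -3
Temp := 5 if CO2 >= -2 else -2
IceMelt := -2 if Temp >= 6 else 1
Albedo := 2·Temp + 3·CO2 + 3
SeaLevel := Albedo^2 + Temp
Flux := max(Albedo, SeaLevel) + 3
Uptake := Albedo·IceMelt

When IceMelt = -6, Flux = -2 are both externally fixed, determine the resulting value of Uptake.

Under do(IceMelt = -6, Flux = -2), each intervened variable's structural equation is replaced by its fixed value.
Temp = 5 if CO2 >= -2 else -2  [with CO2=-3]  = -2
Albedo = 2·Temp + 3·CO2 + 3  [with Temp=-2, CO2=-3]  = -10
Uptake = Albedo·IceMelt  [with Albedo=-10, IceMelt=-6]  = 60

60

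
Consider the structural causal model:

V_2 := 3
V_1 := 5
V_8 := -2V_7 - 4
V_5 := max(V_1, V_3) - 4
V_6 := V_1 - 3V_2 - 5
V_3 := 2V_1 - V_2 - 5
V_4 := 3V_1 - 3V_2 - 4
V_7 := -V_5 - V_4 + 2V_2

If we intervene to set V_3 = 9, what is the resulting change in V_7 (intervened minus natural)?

-4

The intervention breaks the incoming arrows to V_3: V_3 := 2V_1 - V_2 - 5 no longer applies, and V_3 = 9.
V_4 = 3V_1 - 3V_2 - 4  [with V_1=5, V_2=3]  = 2
V_5 = max(V_1, V_3) - 4  [with V_1=5, V_3=9]  = 5
V_7 = -V_5 - V_4 + 2V_2  [with V_5=5, V_4=2, V_2=3]  = -1
Without intervention: V_3 = 2V_1 - V_2 - 5  [with V_1=5, V_2=3]  = 2; V_4 = 3V_1 - 3V_2 - 4  [with V_1=5, V_2=3]  = 2; V_5 = max(V_1, V_3) - 4  [with V_1=5, V_3=2]  = 1; V_7 = -V_5 - V_4 + 2V_2  [with V_5=1, V_4=2, V_2=3]  = 3.
Change = -1 − 3 = -4.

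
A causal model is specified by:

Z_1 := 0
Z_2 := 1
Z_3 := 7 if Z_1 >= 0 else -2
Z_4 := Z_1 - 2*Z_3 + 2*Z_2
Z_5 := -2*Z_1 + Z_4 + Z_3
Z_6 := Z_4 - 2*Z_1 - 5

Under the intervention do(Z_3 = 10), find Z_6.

-23

The intervention breaks the incoming arrows to Z_3: Z_3 := 7 if Z_1 >= 0 else -2 no longer applies, and Z_3 = 10.
Z_4 = Z_1 - 2*Z_3 + 2*Z_2  [with Z_1=0, Z_3=10, Z_2=1]  = -18
Z_6 = Z_4 - 2*Z_1 - 5  [with Z_4=-18, Z_1=0]  = -23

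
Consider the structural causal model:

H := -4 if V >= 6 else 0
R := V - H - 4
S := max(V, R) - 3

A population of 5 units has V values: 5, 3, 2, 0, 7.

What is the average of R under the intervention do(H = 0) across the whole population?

-0.6

do(H=0) breaks H's dependence on V. With H=0 fixed, R across the units is 1, -1, -2, -4, 3, mean -0.6.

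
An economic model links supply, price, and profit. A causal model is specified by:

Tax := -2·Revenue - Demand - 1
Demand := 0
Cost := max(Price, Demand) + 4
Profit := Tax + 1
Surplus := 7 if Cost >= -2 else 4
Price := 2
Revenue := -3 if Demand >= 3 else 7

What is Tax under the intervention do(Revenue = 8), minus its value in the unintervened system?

Intervening sets Revenue = 8 and removes its equation (Revenue := -3 if Demand >= 3 else 7).
Tax = -2·Revenue - Demand - 1  [with Revenue=8, Demand=0]  = -17
Without intervention: Revenue = -3 if Demand >= 3 else 7  [with Demand=0]  = 7; Tax = -2·Revenue - Demand - 1  [with Revenue=7, Demand=0]  = -15.
Change = -17 − (-15) = -2.

-2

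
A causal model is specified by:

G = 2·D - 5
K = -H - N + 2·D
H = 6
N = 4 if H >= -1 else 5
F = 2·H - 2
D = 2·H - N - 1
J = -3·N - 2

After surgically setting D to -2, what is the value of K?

The intervention breaks the incoming arrows to D: D = 2·H - N - 1 no longer applies, and D = -2.
N = 4 if H >= -1 else 5  [with H=6]  = 4
K = -H - N + 2·D  [with H=6, N=4, D=-2]  = -14

-14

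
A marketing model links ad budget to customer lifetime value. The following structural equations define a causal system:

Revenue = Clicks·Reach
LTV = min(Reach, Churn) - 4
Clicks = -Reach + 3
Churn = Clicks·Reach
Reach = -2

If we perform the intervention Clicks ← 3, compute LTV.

-10

do(Clicks=3) replaces the equation Clicks = -Reach + 3 with the constant Clicks = 3.
Churn = Clicks·Reach  [with Clicks=3, Reach=-2]  = -6
LTV = min(Reach, Churn) - 4  [with Reach=-2, Churn=-6]  = -10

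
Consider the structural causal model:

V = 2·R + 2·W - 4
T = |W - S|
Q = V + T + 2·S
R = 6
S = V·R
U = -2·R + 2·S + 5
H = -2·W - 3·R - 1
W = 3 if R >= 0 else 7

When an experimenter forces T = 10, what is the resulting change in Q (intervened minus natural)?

Intervening sets T = 10 and removes its equation (T = |W - S|).
W = 3 if R >= 0 else 7  [with R=6]  = 3
V = 2·R + 2·W - 4  [with R=6, W=3]  = 14
S = V·R  [with V=14, R=6]  = 84
Q = V + T + 2·S  [with V=14, T=10, S=84]  = 192
Without intervention: W = 3 if R >= 0 else 7  [with R=6]  = 3; V = 2·R + 2·W - 4  [with R=6, W=3]  = 14; S = V·R  [with V=14, R=6]  = 84; T = |W - S|  [with W=3, S=84]  = 81; Q = V + T + 2·S  [with V=14, T=81, S=84]  = 263.
Change = 192 − 263 = -71.

-71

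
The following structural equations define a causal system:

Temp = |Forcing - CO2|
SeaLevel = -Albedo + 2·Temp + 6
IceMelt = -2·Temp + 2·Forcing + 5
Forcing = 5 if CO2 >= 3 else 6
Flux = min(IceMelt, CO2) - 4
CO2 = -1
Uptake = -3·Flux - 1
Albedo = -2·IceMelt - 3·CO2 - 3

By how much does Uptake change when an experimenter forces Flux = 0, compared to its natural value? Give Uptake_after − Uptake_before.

do(Flux=0) replaces the equation Flux = min(IceMelt, CO2) - 4 with the constant Flux = 0.
Uptake = -3·Flux - 1  [with Flux=0]  = -1
Without intervention: Forcing = 5 if CO2 >= 3 else 6  [with CO2=-1]  = 6; Temp = |Forcing - CO2|  [with Forcing=6, CO2=-1]  = 7; IceMelt = -2·Temp + 2·Forcing + 5  [with Temp=7, Forcing=6]  = 3; Flux = min(IceMelt, CO2) - 4  [with IceMelt=3, CO2=-1]  = -5; Uptake = -3·Flux - 1  [with Flux=-5]  = 14.
Change = -1 − 14 = -15.

-15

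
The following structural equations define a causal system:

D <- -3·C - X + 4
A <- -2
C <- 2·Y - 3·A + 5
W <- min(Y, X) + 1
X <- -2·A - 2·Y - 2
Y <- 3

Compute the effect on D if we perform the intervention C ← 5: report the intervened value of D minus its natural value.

Intervening sets C = 5 and removes its equation (C <- 2·Y - 3·A + 5).
X = -2·A - 2·Y - 2  [with A=-2, Y=3]  = -4
D = -3·C - X + 4  [with C=5, X=-4]  = -7
Without intervention: X = -2·A - 2·Y - 2  [with A=-2, Y=3]  = -4; C = 2·Y - 3·A + 5  [with Y=3, A=-2]  = 17; D = -3·C - X + 4  [with C=17, X=-4]  = -43.
Change = -7 − (-43) = 36.

36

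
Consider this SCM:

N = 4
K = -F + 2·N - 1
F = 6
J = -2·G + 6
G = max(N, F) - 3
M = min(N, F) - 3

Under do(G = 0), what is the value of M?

1

Under do(G=0), the mechanism G = max(N, F) - 3 is discarded; G is fixed at 0.
Since M is not a descendant of the intervened variable, it is unaffected.
M = min(N, F) - 3  [with N=4, F=6]  = 1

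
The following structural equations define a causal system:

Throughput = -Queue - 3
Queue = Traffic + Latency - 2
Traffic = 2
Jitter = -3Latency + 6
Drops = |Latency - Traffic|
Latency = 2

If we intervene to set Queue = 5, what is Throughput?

The intervention breaks the incoming arrows to Queue: Queue = Traffic + Latency - 2 no longer applies, and Queue = 5.
Throughput = -Queue - 3  [with Queue=5]  = -8

-8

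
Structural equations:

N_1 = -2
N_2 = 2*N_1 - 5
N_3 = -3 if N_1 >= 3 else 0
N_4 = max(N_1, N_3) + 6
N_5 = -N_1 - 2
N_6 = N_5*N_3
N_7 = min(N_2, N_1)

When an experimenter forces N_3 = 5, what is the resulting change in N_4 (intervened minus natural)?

The intervention breaks the incoming arrows to N_3: N_3 = -3 if N_1 >= 3 else 0 no longer applies, and N_3 = 5.
N_4 = max(N_1, N_3) + 6  [with N_1=-2, N_3=5]  = 11
Without intervention: N_3 = -3 if N_1 >= 3 else 0  [with N_1=-2]  = 0; N_4 = max(N_1, N_3) + 6  [with N_1=-2, N_3=0]  = 6.
Change = 11 − 6 = 5.

5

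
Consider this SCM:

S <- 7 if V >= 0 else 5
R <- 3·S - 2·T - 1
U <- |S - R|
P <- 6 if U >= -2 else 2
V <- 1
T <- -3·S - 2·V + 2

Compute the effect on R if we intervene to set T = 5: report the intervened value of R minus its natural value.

The intervention breaks the incoming arrows to T: T <- -3·S - 2·V + 2 no longer applies, and T = 5.
S = 7 if V >= 0 else 5  [with V=1]  = 7
R = 3·S - 2·T - 1  [with S=7, T=5]  = 10
Without intervention: S = 7 if V >= 0 else 5  [with V=1]  = 7; T = -3·S - 2·V + 2  [with S=7, V=1]  = -21; R = 3·S - 2·T - 1  [with S=7, T=-21]  = 62.
Change = 10 − 62 = -52.

-52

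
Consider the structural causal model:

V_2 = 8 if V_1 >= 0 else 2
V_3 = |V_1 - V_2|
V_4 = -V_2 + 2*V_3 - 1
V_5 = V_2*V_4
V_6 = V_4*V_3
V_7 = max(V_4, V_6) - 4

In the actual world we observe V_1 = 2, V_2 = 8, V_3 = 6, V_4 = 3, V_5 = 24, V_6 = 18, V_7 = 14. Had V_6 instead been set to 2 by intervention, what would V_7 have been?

Intervening sets V_6 = 2 and removes its equation (V_6 = V_4*V_3).
V_2 = 8 if V_1 >= 0 else 2  [with V_1=2]  = 8
V_3 = |V_1 - V_2|  [with V_1=2, V_2=8]  = 6
V_4 = -V_2 + 2*V_3 - 1  [with V_2=8, V_3=6]  = 3
V_7 = max(V_4, V_6) - 4  [with V_4=3, V_6=2]  = -1

-1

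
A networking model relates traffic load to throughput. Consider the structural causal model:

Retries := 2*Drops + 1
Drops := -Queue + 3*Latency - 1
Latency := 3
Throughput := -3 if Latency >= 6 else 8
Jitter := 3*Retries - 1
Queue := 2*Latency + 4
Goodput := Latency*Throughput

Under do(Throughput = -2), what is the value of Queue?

10

do(Throughput=-2) replaces the equation Throughput := -3 if Latency >= 6 else 8 with the constant Throughput = -2.
Queue is not downstream of the intervention, so its value is determined by the original equations.
Queue = 2*Latency + 4  [with Latency=3]  = 10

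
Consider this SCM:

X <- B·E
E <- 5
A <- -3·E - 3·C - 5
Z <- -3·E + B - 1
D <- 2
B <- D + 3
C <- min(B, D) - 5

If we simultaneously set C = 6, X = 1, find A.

-38

Setting C = 6, X = 1 by intervention discards those variables' equations.
A = -3·E - 3·C - 5  [with E=5, C=6]  = -38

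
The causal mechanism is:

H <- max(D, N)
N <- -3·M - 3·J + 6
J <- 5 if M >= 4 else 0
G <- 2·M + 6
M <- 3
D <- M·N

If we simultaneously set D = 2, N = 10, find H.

10

The joint intervention fixes D = 2, N = 10, removing each variable's own equation.
H = max(D, N)  [with D=2, N=10]  = 10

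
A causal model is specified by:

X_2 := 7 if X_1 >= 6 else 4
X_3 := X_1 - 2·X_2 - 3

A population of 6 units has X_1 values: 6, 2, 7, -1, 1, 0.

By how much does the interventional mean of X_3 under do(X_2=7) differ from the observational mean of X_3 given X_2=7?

-4

The intervention sets X_2=7 in all 6 units regardless of X_1. Recomputing X_3 per unit gives -11, -15, -10, -18, -16, -17; average -14.5.
Conditioning on X_2=7 selects the 2 unit(s) with X_1 ∈ {6, 7}. Their X_3 values: -11, -10. Mean = -10.5.
Difference = -14.5 − (-10.5) = -4.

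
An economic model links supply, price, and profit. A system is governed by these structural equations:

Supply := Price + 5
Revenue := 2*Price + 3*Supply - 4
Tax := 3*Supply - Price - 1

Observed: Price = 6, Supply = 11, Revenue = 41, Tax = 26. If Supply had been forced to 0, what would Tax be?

Under do(Supply=0), the mechanism Supply := Price + 5 is discarded; Supply is fixed at 0.
Tax = 3*Supply - Price - 1  [with Supply=0, Price=6]  = -7

-7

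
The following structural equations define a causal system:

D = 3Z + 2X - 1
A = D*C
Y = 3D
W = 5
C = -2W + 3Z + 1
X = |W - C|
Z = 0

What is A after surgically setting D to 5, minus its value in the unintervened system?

The intervention breaks the incoming arrows to D: D = 3Z + 2X - 1 no longer applies, and D = 5.
C = -2W + 3Z + 1  [with W=5, Z=0]  = -9
A = D*C  [with D=5, C=-9]  = -45
Without intervention: C = -2W + 3Z + 1  [with W=5, Z=0]  = -9; X = |W - C|  [with W=5, C=-9]  = 14; D = 3Z + 2X - 1  [with Z=0, X=14]  = 27; A = D*C  [with D=27, C=-9]  = -243.
Change = -45 − (-243) = 198.

198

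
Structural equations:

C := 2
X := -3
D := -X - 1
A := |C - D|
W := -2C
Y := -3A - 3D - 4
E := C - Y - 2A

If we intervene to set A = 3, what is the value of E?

The intervention breaks the incoming arrows to A: A := |C - D| no longer applies, and A = 3.
D = -X - 1  [with X=-3]  = 2
Y = -3A - 3D - 4  [with A=3, D=2]  = -19
E = C - Y - 2A  [with C=2, Y=-19, A=3]  = 15

15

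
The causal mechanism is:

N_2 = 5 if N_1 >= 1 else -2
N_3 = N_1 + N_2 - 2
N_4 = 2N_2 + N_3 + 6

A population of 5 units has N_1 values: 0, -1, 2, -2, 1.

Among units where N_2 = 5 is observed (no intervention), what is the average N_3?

E[N_3|N_2=5] averages over only the 2 units with N_2=5 (N_1 = 2, 1): N_3 = 5, 4, mean 4.5.

4.5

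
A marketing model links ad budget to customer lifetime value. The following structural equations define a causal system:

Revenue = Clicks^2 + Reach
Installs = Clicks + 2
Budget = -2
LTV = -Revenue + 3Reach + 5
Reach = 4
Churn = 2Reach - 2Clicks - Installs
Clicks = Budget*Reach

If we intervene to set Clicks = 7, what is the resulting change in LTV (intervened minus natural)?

The intervention breaks the incoming arrows to Clicks: Clicks = Budget*Reach no longer applies, and Clicks = 7.
Revenue = Clicks^2 + Reach  [with Clicks=7, Reach=4]  = 53
LTV = -Revenue + 3Reach + 5  [with Revenue=53, Reach=4]  = -36
Without intervention: Clicks = Budget*Reach  [with Budget=-2, Reach=4]  = -8; Revenue = Clicks^2 + Reach  [with Clicks=-8, Reach=4]  = 68; LTV = -Revenue + 3Reach + 5  [with Revenue=68, Reach=4]  = -51.
Change = -36 − (-51) = 15.

15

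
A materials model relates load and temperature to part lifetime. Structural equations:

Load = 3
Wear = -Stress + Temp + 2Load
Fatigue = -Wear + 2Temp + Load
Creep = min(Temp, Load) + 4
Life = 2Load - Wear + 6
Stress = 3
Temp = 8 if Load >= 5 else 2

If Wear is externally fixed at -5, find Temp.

2

do(Wear=-5) replaces the equation Wear = -Stress + Temp + 2Load with the constant Wear = -5.
Temp is not downstream of the intervention, so its value is determined by the original equations.
Temp = 8 if Load >= 5 else 2  [with Load=3]  = 2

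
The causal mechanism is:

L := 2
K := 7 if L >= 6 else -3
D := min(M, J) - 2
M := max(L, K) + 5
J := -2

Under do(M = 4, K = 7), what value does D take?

The joint intervention fixes M = 4, K = 7, removing each variable's own equation.
D = min(M, J) - 2  [with M=4, J=-2]  = -4

-4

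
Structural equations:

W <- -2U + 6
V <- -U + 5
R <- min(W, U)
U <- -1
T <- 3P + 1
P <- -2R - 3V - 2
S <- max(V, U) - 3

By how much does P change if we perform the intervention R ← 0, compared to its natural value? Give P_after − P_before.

do(R=0) replaces the equation R <- min(W, U) with the constant R = 0.
V = -U + 5  [with U=-1]  = 6
P = -2R - 3V - 2  [with R=0, V=6]  = -20
Without intervention: W = -2U + 6  [with U=-1]  = 8; R = min(W, U)  [with W=8, U=-1]  = -1; V = -U + 5  [with U=-1]  = 6; P = -2R - 3V - 2  [with R=-1, V=6]  = -18.
Change = -20 − (-18) = -2.

-2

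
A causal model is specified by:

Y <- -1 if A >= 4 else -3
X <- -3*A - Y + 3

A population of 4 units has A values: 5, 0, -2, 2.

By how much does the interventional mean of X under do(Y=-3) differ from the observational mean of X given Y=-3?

-3.75

do(Y=-3) breaks Y's dependence on A. With Y=-3 fixed, X across the units is -9, 6, 12, 0, mean 2.25.
Observing Y=-3 restricts to units where Y's equation naturally yields -3: A ∈ {0, -2, 2}. In that subpopulation X = 6, 12, 0, mean 6.
Difference = 2.25 − 6 = -3.75.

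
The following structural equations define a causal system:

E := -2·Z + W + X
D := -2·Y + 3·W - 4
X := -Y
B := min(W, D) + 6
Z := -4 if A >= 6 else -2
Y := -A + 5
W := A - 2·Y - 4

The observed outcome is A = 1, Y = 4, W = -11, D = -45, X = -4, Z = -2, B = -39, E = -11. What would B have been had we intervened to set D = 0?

The intervention breaks the incoming arrows to D: D := -2·Y + 3·W - 4 no longer applies, and D = 0.
Y = -A + 5  [with A=1]  = 4
W = A - 2·Y - 4  [with A=1, Y=4]  = -11
B = min(W, D) + 6  [with W=-11, D=0]  = -5

-5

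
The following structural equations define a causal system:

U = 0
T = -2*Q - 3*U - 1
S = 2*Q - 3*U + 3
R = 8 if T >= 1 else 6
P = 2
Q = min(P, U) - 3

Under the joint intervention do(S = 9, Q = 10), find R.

Under do(S = 9, Q = 10), each intervened variable's structural equation is replaced by its fixed value.
T = -2*Q - 3*U - 1  [with Q=10, U=0]  = -21
R = 8 if T >= 1 else 6  [with T=-21]  = 6

6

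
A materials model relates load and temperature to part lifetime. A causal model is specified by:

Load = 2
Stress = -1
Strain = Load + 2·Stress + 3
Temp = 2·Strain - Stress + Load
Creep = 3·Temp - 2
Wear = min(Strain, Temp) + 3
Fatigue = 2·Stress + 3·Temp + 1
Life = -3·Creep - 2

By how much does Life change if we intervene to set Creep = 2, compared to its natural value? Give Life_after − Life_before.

do(Creep=2) replaces the equation Creep = 3·Temp - 2 with the constant Creep = 2.
Life = -3·Creep - 2  [with Creep=2]  = -8
Without intervention: Strain = Load + 2·Stress + 3  [with Load=2, Stress=-1]  = 3; Temp = 2·Strain - Stress + Load  [with Strain=3, Stress=-1, Load=2]  = 9; Creep = 3·Temp - 2  [with Temp=9]  = 25; Life = -3·Creep - 2  [with Creep=25]  = -77.
Change = -8 − (-77) = 69.

69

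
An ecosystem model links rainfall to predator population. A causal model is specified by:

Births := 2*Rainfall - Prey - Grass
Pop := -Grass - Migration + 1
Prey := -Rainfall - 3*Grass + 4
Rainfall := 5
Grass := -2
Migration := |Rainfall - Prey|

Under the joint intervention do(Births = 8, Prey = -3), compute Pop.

The joint intervention fixes Births = 8, Prey = -3, removing each variable's own equation.
Migration = |Rainfall - Prey|  [with Rainfall=5, Prey=-3]  = 8
Pop = -Grass - Migration + 1  [with Grass=-2, Migration=8]  = -5

-5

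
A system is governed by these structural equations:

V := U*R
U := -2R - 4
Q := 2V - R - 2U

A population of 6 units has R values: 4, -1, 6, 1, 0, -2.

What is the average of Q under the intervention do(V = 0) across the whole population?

12

Every unit gets V=0 under the intervention. Q values become 20, 5, 26, 11, 8, 2; E[Q|do(V=0)] = 12.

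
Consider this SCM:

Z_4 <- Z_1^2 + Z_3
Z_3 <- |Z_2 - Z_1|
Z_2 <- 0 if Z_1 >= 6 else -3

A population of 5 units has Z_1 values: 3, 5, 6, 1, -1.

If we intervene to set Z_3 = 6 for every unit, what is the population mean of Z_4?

20.4

Every unit gets Z_3=6 under the intervention. Z_4 values become 15, 31, 42, 7, 7; E[Z_4|do(Z_3=6)] = 20.4.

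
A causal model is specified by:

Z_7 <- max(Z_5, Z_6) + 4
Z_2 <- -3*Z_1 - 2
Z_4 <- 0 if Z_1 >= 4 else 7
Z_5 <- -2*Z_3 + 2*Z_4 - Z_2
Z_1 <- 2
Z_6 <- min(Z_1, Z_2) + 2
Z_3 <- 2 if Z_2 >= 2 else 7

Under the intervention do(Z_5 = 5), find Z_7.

Under do(Z_5=5), the mechanism Z_5 <- -2*Z_3 + 2*Z_4 - Z_2 is discarded; Z_5 is fixed at 5.
Z_2 = -3*Z_1 - 2  [with Z_1=2]  = -8
Z_6 = min(Z_1, Z_2) + 2  [with Z_1=2, Z_2=-8]  = -6
Z_7 = max(Z_5, Z_6) + 4  [with Z_5=5, Z_6=-6]  = 9

9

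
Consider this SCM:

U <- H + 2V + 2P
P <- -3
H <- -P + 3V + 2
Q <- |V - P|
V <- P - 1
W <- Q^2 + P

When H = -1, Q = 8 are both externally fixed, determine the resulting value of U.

Setting H = -1, Q = 8 by intervention discards those variables' equations.
V = P - 1  [with P=-3]  = -4
U = H + 2V + 2P  [with H=-1, V=-4, P=-3]  = -15

-15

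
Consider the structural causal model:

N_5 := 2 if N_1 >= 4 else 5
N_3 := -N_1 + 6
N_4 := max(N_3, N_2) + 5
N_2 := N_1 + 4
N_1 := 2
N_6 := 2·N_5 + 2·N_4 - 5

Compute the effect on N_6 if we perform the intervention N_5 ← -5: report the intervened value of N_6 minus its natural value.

-20

The intervention breaks the incoming arrows to N_5: N_5 := 2 if N_1 >= 4 else 5 no longer applies, and N_5 = -5.
N_2 = N_1 + 4  [with N_1=2]  = 6
N_3 = -N_1 + 6  [with N_1=2]  = 4
N_4 = max(N_3, N_2) + 5  [with N_3=4, N_2=6]  = 11
N_6 = 2·N_5 + 2·N_4 - 5  [with N_5=-5, N_4=11]  = 7
Without intervention: N_2 = N_1 + 4  [with N_1=2]  = 6; N_3 = -N_1 + 6  [with N_1=2]  = 4; N_4 = max(N_3, N_2) + 5  [with N_3=4, N_2=6]  = 11; N_5 = 2 if N_1 >= 4 else 5  [with N_1=2]  = 5; N_6 = 2·N_5 + 2·N_4 - 5  [with N_5=5, N_4=11]  = 27.
Change = 7 − 27 = -20.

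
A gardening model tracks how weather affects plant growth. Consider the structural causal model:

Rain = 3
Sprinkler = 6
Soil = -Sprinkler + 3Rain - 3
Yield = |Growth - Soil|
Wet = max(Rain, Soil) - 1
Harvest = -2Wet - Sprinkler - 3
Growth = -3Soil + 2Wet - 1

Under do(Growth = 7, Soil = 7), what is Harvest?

The joint intervention fixes Growth = 7, Soil = 7, removing each variable's own equation.
Wet = max(Rain, Soil) - 1  [with Rain=3, Soil=7]  = 6
Harvest = -2Wet - Sprinkler - 3  [with Wet=6, Sprinkler=6]  = -21

-21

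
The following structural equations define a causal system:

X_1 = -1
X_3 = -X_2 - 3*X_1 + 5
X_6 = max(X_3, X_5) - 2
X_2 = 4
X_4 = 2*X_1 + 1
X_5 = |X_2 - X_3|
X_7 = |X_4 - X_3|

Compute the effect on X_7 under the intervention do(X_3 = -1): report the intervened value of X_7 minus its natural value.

The intervention breaks the incoming arrows to X_3: X_3 = -X_2 - 3*X_1 + 5 no longer applies, and X_3 = -1.
X_4 = 2*X_1 + 1  [with X_1=-1]  = -1
X_7 = |X_4 - X_3|  [with X_4=-1, X_3=-1]  = 0
Without intervention: X_3 = -X_2 - 3*X_1 + 5  [with X_2=4, X_1=-1]  = 4; X_4 = 2*X_1 + 1  [with X_1=-1]  = -1; X_7 = |X_4 - X_3|  [with X_4=-1, X_3=4]  = 5.
Change = 0 − 5 = -5.

-5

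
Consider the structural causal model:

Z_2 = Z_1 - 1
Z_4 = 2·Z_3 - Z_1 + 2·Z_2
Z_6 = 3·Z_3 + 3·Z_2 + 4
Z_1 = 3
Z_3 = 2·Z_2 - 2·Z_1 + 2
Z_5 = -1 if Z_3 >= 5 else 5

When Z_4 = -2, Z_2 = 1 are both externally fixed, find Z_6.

The joint intervention fixes Z_4 = -2, Z_2 = 1, removing each variable's own equation.
Z_3 = 2·Z_2 - 2·Z_1 + 2  [with Z_2=1, Z_1=3]  = -2
Z_6 = 3·Z_3 + 3·Z_2 + 4  [with Z_3=-2, Z_2=1]  = 1

1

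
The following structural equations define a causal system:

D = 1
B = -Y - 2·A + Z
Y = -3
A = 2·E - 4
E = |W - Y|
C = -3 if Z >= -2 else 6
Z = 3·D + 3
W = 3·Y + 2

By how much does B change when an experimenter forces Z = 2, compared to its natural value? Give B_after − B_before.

The intervention breaks the incoming arrows to Z: Z = 3·D + 3 no longer applies, and Z = 2.
W = 3·Y + 2  [with Y=-3]  = -7
E = |W - Y|  [with W=-7, Y=-3]  = 4
A = 2·E - 4  [with E=4]  = 4
B = -Y - 2·A + Z  [with Y=-3, A=4, Z=2]  = -3
Without intervention: Z = 3·D + 3  [with D=1]  = 6; W = 3·Y + 2  [with Y=-3]  = -7; E = |W - Y|  [with W=-7, Y=-3]  = 4; A = 2·E - 4  [with E=4]  = 4; B = -Y - 2·A + Z  [with Y=-3, A=4, Z=6]  = 1.
Change = -3 − 1 = -4.

-4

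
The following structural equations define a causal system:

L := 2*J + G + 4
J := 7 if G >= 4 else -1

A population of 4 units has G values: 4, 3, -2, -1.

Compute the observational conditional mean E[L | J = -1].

Conditioning on J=-1 selects the 3 unit(s) with G ∈ {3, -2, -1}. Their L values: 5, 0, 1. Mean = 2.

2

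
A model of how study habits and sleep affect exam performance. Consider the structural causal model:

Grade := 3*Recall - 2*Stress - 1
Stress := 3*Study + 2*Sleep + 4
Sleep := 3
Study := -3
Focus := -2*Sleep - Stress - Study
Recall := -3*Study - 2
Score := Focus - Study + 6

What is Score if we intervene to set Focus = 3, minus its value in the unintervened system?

Intervening sets Focus = 3 and removes its equation (Focus := -2*Sleep - Stress - Study).
Score = Focus - Study + 6  [with Focus=3, Study=-3]  = 12
Without intervention: Stress = 3*Study + 2*Sleep + 4  [with Study=-3, Sleep=3]  = 1; Focus = -2*Sleep - Stress - Study  [with Sleep=3, Stress=1, Study=-3]  = -4; Score = Focus - Study + 6  [with Focus=-4, Study=-3]  = 5.
Change = 12 − 5 = 7.

7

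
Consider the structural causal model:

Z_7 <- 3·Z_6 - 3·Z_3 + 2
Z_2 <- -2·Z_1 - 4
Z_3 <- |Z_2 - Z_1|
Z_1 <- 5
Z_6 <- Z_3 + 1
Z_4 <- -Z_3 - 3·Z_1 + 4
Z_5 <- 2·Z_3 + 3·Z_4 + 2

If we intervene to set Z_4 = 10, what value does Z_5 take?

70

Intervening sets Z_4 = 10 and removes its equation (Z_4 <- -Z_3 - 3·Z_1 + 4).
Z_2 = -2·Z_1 - 4  [with Z_1=5]  = -14
Z_3 = |Z_2 - Z_1|  [with Z_2=-14, Z_1=5]  = 19
Z_5 = 2·Z_3 + 3·Z_4 + 2  [with Z_3=19, Z_4=10]  = 70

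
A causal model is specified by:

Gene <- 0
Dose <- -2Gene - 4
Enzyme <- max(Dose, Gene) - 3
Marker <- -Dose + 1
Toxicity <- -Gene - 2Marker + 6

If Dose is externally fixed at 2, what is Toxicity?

do(Dose=2) replaces the equation Dose <- -2Gene - 4 with the constant Dose = 2.
Marker = -Dose + 1  [with Dose=2]  = -1
Toxicity = -Gene - 2Marker + 6  [with Gene=0, Marker=-1]  = 8

8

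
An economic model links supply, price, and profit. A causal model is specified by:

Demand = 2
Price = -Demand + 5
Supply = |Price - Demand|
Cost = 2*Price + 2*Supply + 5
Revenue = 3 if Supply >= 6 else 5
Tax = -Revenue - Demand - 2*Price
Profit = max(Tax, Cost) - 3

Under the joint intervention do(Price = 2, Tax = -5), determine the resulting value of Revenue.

Setting Price = 2, Tax = -5 by intervention discards those variables' equations.
Supply = |Price - Demand|  [with Price=2, Demand=2]  = 0
Revenue = 3 if Supply >= 6 else 5  [with Supply=0]  = 5

5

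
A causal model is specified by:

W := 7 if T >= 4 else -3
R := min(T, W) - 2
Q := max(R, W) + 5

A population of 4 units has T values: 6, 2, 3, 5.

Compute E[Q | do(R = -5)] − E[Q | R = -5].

5

The intervention sets R=-5 in all 4 units regardless of T. Recomputing Q per unit gives 12, 2, 2, 12; average 7.
Observing R=-5 restricts to units where R's equation naturally yields -5: T ∈ {2, 3}. In that subpopulation Q = 2, 2, mean 2.
Difference = 7 − 2 = 5.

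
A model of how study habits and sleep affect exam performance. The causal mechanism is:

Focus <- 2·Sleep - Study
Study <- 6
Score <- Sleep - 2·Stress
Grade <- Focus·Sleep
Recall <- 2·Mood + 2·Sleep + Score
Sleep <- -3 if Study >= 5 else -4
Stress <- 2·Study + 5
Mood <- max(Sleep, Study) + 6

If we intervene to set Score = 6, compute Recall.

24

Under do(Score=6), the mechanism Score <- Sleep - 2·Stress is discarded; Score is fixed at 6.
Sleep = -3 if Study >= 5 else -4  [with Study=6]  = -3
Mood = max(Sleep, Study) + 6  [with Sleep=-3, Study=6]  = 12
Recall = 2·Mood + 2·Sleep + Score  [with Mood=12, Sleep=-3, Score=6]  = 24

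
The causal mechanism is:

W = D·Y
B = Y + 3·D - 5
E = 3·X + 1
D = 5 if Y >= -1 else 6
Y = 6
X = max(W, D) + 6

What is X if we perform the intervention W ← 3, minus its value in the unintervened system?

-25

do(W=3) replaces the equation W = D·Y with the constant W = 3.
D = 5 if Y >= -1 else 6  [with Y=6]  = 5
X = max(W, D) + 6  [with W=3, D=5]  = 11
Without intervention: D = 5 if Y >= -1 else 6  [with Y=6]  = 5; W = D·Y  [with D=5, Y=6]  = 30; X = max(W, D) + 6  [with W=30, D=5]  = 36.
Change = 11 − 36 = -25.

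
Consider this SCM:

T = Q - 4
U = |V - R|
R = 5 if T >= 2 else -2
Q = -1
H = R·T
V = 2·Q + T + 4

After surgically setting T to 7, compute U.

4

Under do(T=7), the mechanism T = Q - 4 is discarded; T is fixed at 7.
V = 2·Q + T + 4  [with Q=-1, T=7]  = 9
R = 5 if T >= 2 else -2  [with T=7]  = 5
U = |V - R|  [with V=9, R=5]  = 4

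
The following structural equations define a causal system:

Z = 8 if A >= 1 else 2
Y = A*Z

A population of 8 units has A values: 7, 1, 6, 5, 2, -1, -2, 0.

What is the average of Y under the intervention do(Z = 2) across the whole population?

do(Z=2) breaks Z's dependence on A. With Z=2 fixed, Y across the units is 14, 2, 12, 10, 4, -2, -4, 0, mean 4.5.

4.5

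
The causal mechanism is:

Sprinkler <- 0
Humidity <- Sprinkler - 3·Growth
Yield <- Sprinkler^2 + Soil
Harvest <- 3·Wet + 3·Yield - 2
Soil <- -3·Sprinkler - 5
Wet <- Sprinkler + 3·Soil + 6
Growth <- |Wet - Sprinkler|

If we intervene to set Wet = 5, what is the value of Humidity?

do(Wet=5) replaces the equation Wet <- Sprinkler + 3·Soil + 6 with the constant Wet = 5.
Growth = |Wet - Sprinkler|  [with Wet=5, Sprinkler=0]  = 5
Humidity = Sprinkler - 3·Growth  [with Sprinkler=0, Growth=5]  = -15

-15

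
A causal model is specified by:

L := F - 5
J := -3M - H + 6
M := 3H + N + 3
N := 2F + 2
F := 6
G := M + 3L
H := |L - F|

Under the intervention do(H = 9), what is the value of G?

The intervention breaks the incoming arrows to H: H := |L - F| no longer applies, and H = 9.
L = F - 5  [with F=6]  = 1
N = 2F + 2  [with F=6]  = 14
M = 3H + N + 3  [with H=9, N=14]  = 44
G = M + 3L  [with M=44, L=1]  = 47

47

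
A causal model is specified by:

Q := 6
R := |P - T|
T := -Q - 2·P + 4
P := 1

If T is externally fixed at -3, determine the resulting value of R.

4

The intervention breaks the incoming arrows to T: T := -Q - 2·P + 4 no longer applies, and T = -3.
R = |P - T|  [with P=1, T=-3]  = 4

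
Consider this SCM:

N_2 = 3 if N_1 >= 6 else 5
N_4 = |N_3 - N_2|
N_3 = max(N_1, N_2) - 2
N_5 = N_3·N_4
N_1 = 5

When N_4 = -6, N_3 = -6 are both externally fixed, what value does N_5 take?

36

The joint intervention fixes N_4 = -6, N_3 = -6, removing each variable's own equation.
N_5 = N_3·N_4  [with N_3=-6, N_4=-6]  = 36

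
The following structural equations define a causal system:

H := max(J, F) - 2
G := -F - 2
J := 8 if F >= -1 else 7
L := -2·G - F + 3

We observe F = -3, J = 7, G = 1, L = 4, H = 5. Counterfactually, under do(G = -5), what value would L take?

The intervention breaks the incoming arrows to G: G := -F - 2 no longer applies, and G = -5.
L = -2·G - F + 3  [with G=-5, F=-3]  = 16

16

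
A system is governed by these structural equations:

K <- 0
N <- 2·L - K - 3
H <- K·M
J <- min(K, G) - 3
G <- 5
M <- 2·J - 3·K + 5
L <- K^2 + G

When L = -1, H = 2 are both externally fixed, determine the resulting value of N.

-5

Setting L = -1, H = 2 by intervention discards those variables' equations.
N = 2·L - K - 3  [with L=-1, K=0]  = -5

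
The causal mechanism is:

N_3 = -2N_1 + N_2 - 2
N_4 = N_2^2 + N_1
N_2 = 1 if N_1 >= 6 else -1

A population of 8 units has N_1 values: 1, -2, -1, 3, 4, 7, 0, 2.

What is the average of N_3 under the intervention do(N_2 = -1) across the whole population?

Under do(N_2=-1), N_2's equation is replaced by N_2=-1 for every unit. Per-unit N_3: -5, 1, -1, -9, -11, -17, -3, -7. Mean = -6.5.

-6.5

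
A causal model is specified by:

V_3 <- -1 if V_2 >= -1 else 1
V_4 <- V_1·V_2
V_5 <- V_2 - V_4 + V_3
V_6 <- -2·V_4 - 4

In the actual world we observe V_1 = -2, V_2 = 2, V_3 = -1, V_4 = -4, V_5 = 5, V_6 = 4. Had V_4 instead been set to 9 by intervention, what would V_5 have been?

Intervening sets V_4 = 9 and removes its equation (V_4 <- V_1·V_2).
V_3 = -1 if V_2 >= -1 else 1  [with V_2=2]  = -1
V_5 = V_2 - V_4 + V_3  [with V_2=2, V_4=9, V_3=-1]  = -8

-8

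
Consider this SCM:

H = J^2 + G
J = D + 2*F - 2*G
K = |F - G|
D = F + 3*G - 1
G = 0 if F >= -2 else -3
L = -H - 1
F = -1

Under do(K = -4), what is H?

Under do(K=-4), the mechanism K = |F - G| is discarded; K is fixed at -4.
Since H is not a descendant of the intervened variable, it is unaffected.
G = 0 if F >= -2 else -3  [with F=-1]  = 0
D = F + 3*G - 1  [with F=-1, G=0]  = -2
J = D + 2*F - 2*G  [with D=-2, F=-1, G=0]  = -4
H = J^2 + G  [with J=-4, G=0]  = 16

16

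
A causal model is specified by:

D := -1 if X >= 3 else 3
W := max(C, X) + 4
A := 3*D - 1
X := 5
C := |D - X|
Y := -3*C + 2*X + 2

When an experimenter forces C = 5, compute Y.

The intervention breaks the incoming arrows to C: C := |D - X| no longer applies, and C = 5.
Y = -3*C + 2*X + 2  [with C=5, X=5]  = -3

-3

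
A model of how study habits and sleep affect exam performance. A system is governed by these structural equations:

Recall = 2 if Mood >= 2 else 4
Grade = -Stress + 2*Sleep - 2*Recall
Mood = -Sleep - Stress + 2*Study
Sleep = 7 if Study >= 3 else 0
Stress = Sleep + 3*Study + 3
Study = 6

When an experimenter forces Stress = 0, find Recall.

2

do(Stress=0) replaces the equation Stress = Sleep + 3*Study + 3 with the constant Stress = 0.
Sleep = 7 if Study >= 3 else 0  [with Study=6]  = 7
Mood = -Sleep - Stress + 2*Study  [with Sleep=7, Stress=0, Study=6]  = 5
Recall = 2 if Mood >= 2 else 4  [with Mood=5]  = 2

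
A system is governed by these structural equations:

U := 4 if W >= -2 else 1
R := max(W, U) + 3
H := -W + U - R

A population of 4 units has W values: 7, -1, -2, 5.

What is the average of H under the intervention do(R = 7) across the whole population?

Every unit gets R=7 under the intervention. H values become -10, -2, -1, -8; E[H|do(R=7)] = -5.25.

-5.25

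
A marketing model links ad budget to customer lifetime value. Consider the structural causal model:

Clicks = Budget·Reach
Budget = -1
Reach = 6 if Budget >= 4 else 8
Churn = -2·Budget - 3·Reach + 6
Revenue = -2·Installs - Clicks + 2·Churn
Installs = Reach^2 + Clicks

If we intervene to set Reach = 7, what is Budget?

Under do(Reach=7), the mechanism Reach = 6 if Budget >= 4 else 8 is discarded; Reach is fixed at 7.
Budget is not downstream of the intervention, so its value is determined by the original equations.

-1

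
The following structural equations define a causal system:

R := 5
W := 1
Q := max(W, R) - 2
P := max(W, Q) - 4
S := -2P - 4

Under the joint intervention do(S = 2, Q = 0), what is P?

-3

Under do(S = 2, Q = 0), each intervened variable's structural equation is replaced by its fixed value.
P = max(W, Q) - 4  [with W=1, Q=0]  = -3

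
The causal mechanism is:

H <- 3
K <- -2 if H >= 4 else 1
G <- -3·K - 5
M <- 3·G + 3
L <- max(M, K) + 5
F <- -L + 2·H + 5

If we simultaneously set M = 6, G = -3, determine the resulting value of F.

The joint intervention fixes M = 6, G = -3, removing each variable's own equation.
K = -2 if H >= 4 else 1  [with H=3]  = 1
L = max(M, K) + 5  [with M=6, K=1]  = 11
F = -L + 2·H + 5  [with L=11, H=3]  = 0

0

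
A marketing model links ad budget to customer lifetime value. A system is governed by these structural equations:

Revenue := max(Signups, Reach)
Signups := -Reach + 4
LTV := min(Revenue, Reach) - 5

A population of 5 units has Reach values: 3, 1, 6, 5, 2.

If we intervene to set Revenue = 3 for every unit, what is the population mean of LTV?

The intervention sets Revenue=3 in all 5 units regardless of Reach. Recomputing LTV per unit gives -2, -4, -2, -2, -3; average -2.6.

-2.6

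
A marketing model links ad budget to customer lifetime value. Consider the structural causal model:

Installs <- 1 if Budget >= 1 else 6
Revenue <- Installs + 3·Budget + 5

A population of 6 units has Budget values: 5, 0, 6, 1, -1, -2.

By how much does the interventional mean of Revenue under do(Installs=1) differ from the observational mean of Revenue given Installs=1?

-7.5

The intervention sets Installs=1 in all 6 units regardless of Budget. Recomputing Revenue per unit gives 21, 6, 24, 9, 3, 0; average 10.5.
Conditioning on Installs=1 selects the 3 unit(s) with Budget ∈ {5, 6, 1}. Their Revenue values: 21, 24, 9. Mean = 18.
Difference = 10.5 − 18 = -7.5.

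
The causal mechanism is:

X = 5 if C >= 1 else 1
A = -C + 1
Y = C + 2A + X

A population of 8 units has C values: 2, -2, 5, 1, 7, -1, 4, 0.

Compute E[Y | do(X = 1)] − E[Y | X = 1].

Under do(X=1), X's equation is replaced by X=1 for every unit. Per-unit Y: 1, 5, -2, 2, -4, 4, -1, 3. Mean = 1.
E[Y|X=1] averages over only the 3 units with X=1 (C = -2, -1, 0): Y = 5, 4, 3, mean 4.
Difference = 1 − 4 = -3.

-3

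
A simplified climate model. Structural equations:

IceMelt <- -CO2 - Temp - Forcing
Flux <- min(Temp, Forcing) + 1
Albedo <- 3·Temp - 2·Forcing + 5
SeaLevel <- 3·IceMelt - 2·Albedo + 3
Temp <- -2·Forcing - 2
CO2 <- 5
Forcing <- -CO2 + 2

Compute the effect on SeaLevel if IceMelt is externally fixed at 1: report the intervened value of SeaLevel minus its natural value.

Under do(IceMelt=1), the mechanism IceMelt <- -CO2 - Temp - Forcing is discarded; IceMelt is fixed at 1.
Forcing = -CO2 + 2  [with CO2=5]  = -3
Temp = -2·Forcing - 2  [with Forcing=-3]  = 4
Albedo = 3·Temp - 2·Forcing + 5  [with Temp=4, Forcing=-3]  = 23
SeaLevel = 3·IceMelt - 2·Albedo + 3  [with IceMelt=1, Albedo=23]  = -40
Without intervention: Forcing = -CO2 + 2  [with CO2=5]  = -3; Temp = -2·Forcing - 2  [with Forcing=-3]  = 4; IceMelt = -CO2 - Temp - Forcing  [with CO2=5, Temp=4, Forcing=-3]  = -6; Albedo = 3·Temp - 2·Forcing + 5  [with Temp=4, Forcing=-3]  = 23; SeaLevel = 3·IceMelt - 2·Albedo + 3  [with IceMelt=-6, Albedo=23]  = -61.
Change = -40 − (-61) = 21.

21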